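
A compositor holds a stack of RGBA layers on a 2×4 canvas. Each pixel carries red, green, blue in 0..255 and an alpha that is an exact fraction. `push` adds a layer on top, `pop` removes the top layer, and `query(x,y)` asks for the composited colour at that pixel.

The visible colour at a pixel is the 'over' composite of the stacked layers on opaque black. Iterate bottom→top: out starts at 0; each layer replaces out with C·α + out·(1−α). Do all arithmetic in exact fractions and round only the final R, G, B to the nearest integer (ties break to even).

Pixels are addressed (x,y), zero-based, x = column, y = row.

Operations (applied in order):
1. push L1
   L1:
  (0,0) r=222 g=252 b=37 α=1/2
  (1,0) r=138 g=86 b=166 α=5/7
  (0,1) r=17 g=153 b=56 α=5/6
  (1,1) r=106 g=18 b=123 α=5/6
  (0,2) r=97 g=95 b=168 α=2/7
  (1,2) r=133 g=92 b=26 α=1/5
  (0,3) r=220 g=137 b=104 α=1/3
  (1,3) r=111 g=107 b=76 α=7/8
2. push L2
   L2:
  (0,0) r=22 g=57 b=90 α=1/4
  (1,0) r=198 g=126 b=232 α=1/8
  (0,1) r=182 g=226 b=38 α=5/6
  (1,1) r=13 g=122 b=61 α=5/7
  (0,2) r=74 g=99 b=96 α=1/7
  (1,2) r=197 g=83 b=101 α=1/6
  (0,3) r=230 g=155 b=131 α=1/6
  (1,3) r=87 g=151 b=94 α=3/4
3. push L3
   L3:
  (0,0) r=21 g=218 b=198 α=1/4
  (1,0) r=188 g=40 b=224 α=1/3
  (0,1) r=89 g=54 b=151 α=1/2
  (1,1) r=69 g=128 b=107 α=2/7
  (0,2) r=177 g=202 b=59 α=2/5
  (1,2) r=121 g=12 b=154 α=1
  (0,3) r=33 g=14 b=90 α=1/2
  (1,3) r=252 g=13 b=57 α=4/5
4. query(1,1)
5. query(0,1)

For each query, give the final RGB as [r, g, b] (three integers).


(1,1) stack=L1,L2,L3; from [0,0,0]:
L1 α=5/6: [265/3, 15, 205/2]
L2 α=5/7: [725/21, 640/7, 510/7]
L3 α=2/7: [6523/147, 4992/49, 4048/49]
→ [44, 102, 83]

(0,1) stack=L1,L2,L3; from [0,0,0]:
+L1 (α=5/6) → [85/6, 255/2, 140/3]
+L2 (α=5/6) → [5545/36, 2515/12, 355/9]
+L3 (α=1/2) → [8749/72, 3163/24, 857/9]
rounded: [122, 132, 95]


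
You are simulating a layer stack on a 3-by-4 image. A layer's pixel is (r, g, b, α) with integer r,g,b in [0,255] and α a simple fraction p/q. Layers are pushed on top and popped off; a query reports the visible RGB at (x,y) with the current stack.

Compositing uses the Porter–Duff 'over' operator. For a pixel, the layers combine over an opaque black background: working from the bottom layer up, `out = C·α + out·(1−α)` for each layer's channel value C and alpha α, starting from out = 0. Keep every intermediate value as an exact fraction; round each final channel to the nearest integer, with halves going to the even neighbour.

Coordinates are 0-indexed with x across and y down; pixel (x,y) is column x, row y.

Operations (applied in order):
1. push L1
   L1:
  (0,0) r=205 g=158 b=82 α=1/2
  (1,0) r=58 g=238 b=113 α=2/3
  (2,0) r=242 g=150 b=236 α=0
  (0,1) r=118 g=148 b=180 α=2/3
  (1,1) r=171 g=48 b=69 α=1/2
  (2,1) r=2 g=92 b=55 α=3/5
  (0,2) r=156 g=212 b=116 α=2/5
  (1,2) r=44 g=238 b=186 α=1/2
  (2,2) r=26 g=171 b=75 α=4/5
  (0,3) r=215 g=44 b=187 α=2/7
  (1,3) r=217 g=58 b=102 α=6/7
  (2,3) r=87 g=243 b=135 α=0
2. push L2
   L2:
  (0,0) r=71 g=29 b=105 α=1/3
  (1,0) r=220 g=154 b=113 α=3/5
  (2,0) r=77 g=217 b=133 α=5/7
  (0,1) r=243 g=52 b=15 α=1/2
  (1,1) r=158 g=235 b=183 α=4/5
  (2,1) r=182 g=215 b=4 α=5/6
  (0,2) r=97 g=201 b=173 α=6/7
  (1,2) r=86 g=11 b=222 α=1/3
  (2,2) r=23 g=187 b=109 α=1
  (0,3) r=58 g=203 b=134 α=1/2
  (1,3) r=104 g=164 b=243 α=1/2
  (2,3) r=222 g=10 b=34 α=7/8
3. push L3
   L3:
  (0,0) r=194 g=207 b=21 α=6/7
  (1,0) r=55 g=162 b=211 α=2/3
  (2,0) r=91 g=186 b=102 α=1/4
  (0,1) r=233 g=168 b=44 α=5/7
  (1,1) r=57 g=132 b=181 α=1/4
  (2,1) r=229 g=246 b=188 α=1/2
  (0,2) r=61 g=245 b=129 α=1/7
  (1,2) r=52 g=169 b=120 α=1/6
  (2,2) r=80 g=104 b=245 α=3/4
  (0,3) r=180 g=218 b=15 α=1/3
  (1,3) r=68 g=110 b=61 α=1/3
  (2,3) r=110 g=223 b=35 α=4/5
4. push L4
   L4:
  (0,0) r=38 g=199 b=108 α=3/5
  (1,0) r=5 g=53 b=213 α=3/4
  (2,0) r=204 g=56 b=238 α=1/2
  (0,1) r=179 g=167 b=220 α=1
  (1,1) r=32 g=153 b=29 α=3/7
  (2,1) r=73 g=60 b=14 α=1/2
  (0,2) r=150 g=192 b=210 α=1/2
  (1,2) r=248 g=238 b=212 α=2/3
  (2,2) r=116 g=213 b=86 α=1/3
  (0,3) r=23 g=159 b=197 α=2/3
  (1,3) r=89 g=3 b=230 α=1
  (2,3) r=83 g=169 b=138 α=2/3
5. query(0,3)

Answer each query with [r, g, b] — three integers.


at x=0,y=3 over L1,L2,L3,L4:
L1 α=2/7: [430/7, 88/7, 374/7]
L2 α=1/2: [418/7, 1509/14, 656/7]
L3 α=1/3: [2096/21, 3035/21, 1417/21]
L4 α=2/3: [3062/63, 9713/63, 9691/63]
= [49, 154, 154]


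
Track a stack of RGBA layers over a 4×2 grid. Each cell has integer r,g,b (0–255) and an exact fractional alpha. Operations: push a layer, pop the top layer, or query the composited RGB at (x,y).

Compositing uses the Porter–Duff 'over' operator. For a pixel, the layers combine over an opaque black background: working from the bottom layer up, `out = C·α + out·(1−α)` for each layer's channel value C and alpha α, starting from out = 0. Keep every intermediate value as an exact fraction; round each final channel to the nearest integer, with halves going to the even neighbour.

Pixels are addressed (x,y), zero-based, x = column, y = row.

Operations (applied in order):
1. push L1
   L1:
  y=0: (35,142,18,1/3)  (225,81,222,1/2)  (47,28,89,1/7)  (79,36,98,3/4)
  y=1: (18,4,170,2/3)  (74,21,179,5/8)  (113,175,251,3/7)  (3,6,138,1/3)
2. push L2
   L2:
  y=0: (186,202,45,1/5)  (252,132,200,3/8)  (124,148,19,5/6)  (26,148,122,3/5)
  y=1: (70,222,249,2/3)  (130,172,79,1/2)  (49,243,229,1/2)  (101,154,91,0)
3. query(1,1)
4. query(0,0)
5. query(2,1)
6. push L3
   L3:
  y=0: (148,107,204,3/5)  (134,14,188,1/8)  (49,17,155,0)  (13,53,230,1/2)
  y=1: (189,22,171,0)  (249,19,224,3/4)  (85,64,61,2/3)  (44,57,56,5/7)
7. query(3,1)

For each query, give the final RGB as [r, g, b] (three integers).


query (1,1) [L1,L2] — begin 0,0,0
after L1 α=5/8: [185/4, 105/8, 895/8]
after L2 α=1/2: [705/8, 1481/16, 1527/16]
= [88, 93, 95]

at x=0,y=0 over L1,L2:
L1 α=1/3: [35/3, 142/3, 6]
L2 α=1/5: [698/15, 1174/15, 69/5]
→ [47, 78, 14]

(2,1) stack=L1,L2; from [0,0,0]:
after L1 α=3/7: [339/7, 75, 753/7]
after L2 α=1/2: [341/7, 159, 1178/7]
→ [49, 159, 168]

at x=3,y=1 over L1,L2,L3:
+L1 (α=1/3) → [1, 2, 46]
+L2 (α=0) → [1, 2, 46]
+L3 (α=5/7) → [222/7, 289/7, 372/7]
→ [32, 41, 53]


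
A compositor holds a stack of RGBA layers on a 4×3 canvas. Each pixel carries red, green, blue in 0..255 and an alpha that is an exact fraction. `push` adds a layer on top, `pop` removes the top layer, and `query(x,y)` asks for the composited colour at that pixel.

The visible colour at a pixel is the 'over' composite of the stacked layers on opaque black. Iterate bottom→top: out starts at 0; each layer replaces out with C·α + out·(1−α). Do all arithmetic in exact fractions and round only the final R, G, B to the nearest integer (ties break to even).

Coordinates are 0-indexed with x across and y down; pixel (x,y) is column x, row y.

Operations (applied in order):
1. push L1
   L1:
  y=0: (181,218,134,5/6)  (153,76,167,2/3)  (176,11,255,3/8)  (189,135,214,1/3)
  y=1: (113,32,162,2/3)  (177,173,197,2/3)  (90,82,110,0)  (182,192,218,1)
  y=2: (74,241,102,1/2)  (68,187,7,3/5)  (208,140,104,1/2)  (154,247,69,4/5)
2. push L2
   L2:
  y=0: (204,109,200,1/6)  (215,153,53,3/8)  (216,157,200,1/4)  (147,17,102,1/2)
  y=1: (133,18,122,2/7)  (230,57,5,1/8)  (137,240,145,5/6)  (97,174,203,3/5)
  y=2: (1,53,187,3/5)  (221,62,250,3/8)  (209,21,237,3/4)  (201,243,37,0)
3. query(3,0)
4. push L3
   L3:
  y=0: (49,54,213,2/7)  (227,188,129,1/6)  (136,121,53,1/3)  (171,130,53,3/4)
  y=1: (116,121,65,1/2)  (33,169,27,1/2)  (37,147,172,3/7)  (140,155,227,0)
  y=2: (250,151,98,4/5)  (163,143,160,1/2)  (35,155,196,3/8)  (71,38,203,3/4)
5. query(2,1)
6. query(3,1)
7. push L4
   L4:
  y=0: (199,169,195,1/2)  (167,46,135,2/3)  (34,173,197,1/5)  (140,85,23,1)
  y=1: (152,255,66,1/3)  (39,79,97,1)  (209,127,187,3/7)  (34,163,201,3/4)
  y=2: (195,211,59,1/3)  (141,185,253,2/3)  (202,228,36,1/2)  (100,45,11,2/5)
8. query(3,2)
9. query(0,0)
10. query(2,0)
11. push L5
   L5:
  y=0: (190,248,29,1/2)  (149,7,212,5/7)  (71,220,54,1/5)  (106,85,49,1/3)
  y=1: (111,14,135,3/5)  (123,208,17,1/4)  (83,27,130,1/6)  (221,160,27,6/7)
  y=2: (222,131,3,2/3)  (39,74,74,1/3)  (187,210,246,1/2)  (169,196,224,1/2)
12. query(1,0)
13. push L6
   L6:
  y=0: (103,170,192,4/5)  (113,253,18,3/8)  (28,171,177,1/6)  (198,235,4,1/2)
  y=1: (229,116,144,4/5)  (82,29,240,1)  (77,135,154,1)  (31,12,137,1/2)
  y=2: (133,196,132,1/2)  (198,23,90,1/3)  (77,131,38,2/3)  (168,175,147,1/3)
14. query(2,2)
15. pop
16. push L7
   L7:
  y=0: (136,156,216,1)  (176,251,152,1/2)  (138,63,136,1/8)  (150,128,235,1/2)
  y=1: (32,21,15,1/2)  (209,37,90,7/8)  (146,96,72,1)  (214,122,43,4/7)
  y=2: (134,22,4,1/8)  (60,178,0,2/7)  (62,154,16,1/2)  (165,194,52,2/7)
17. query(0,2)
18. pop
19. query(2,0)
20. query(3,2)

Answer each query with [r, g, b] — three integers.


(3,0) stack=L1,L2; from [0,0,0]:
after L1 α=1/3: [63, 45, 214/3]
after L2 α=1/2: [105, 31, 260/3]
→ [105, 31, 87]

at x=2,y=1 over L1,L2,L3:
L1 α=0: [0, 0, 0]
L2 α=5/6: [685/6, 200, 725/6]
L3 α=3/7: [1703/21, 1241/7, 2998/21]
→ [81, 177, 143]

(3,1) stack=L1,L2,L3; from [0,0,0]:
+L1 (α=1) → [182, 192, 218]
+L2 (α=3/5) → [131, 906/5, 209]
+L3 (α=0) → [131, 906/5, 209]
→ [131, 181, 209]

(3,2) stack=L1,L2,L3,L4; from [0,0,0]:
after L1 α=4/5: [616/5, 988/5, 276/5]
after L2 α=0: [616/5, 988/5, 276/5]
after L3 α=3/4: [1681/20, 779/10, 3321/20]
after L4 α=2/5: [9043/100, 3237/50, 10403/100]
= [90, 65, 104]

(0,0) stack=L1,L2,L3,L4; from [0,0,0]:
L1 α=5/6: [905/6, 545/3, 335/3]
L2 α=1/6: [5749/36, 1526/9, 2275/18]
L3 α=2/7: [32273/252, 8602/63, 19043/126]
L4 α=1/2: [82421/504, 19249/126, 43613/252]
= [164, 153, 173]

(2,0) stack=L1,L2,L3,L4; from [0,0,0]:
+L1 (α=3/8) → [66, 33/8, 765/8]
+L2 (α=1/4) → [207/2, 1355/32, 3895/32]
+L3 (α=1/3) → [343/3, 1097/16, 1581/16]
+L4 (α=1/5) → [1474/15, 1789/20, 2369/20]
→ [98, 89, 118]

at x=1,y=0 over L1,L2,L3,L4,L5:
+L1 (α=2/3) → [102, 152/3, 334/3]
+L2 (α=3/8) → [1155/8, 2137/24, 2147/24]
+L3 (α=1/6) → [7591/48, 15197/144, 13831/144]
+L4 (α=2/3) → [23623/144, 28445/432, 52711/432]
+L5 (α=5/7) → [77263/504, 36005/1512, 281671/1512]
rounded: [153, 24, 186]

at x=2,y=2 over L1,L2,L3,L4,L5,L6:
+L1 (α=1/2) → [104, 70, 52]
+L2 (α=3/4) → [731/4, 133/4, 763/4]
+L3 (α=3/8) → [4075/32, 2525/32, 6167/32]
+L4 (α=1/2) → [10539/64, 9821/64, 7319/64]
+L5 (α=1/2) → [22507/128, 23261/128, 23063/128]
+L6 (α=2/3) → [14073/128, 56797/384, 32791/384]
→ [110, 148, 85]

query (0,2) [L1,L2,L3,L4,L5,L7] — begin 0,0,0
L1 α=1/2: [37, 241/2, 51]
L2 α=3/5: [77/5, 80, 663/5]
L3 α=4/5: [5077/25, 684/5, 2623/25]
L4 α=1/3: [15029/75, 2423/15, 6721/75]
L5 α=2/3: [48329/225, 6353/45, 7171/225]
L7 α=1/8: [368453/1800, 45461/360, 51097/1800]
→ [205, 126, 28]

query (2,0) [L1,L2,L3,L4,L5] — begin 0,0,0
after L1 α=3/8: [66, 33/8, 765/8]
after L2 α=1/4: [207/2, 1355/32, 3895/32]
after L3 α=1/3: [343/3, 1097/16, 1581/16]
after L4 α=1/5: [1474/15, 1789/20, 2369/20]
after L5 α=1/5: [6961/75, 2889/25, 2639/25]
rounded: [93, 116, 106]

at x=3,y=2 over L1,L2,L3,L4,L5:
+L1 (α=4/5) → [616/5, 988/5, 276/5]
+L2 (α=0) → [616/5, 988/5, 276/5]
+L3 (α=3/4) → [1681/20, 779/10, 3321/20]
+L4 (α=2/5) → [9043/100, 3237/50, 10403/100]
+L5 (α=1/2) → [25943/200, 13037/100, 32803/200]
→ [130, 130, 164]


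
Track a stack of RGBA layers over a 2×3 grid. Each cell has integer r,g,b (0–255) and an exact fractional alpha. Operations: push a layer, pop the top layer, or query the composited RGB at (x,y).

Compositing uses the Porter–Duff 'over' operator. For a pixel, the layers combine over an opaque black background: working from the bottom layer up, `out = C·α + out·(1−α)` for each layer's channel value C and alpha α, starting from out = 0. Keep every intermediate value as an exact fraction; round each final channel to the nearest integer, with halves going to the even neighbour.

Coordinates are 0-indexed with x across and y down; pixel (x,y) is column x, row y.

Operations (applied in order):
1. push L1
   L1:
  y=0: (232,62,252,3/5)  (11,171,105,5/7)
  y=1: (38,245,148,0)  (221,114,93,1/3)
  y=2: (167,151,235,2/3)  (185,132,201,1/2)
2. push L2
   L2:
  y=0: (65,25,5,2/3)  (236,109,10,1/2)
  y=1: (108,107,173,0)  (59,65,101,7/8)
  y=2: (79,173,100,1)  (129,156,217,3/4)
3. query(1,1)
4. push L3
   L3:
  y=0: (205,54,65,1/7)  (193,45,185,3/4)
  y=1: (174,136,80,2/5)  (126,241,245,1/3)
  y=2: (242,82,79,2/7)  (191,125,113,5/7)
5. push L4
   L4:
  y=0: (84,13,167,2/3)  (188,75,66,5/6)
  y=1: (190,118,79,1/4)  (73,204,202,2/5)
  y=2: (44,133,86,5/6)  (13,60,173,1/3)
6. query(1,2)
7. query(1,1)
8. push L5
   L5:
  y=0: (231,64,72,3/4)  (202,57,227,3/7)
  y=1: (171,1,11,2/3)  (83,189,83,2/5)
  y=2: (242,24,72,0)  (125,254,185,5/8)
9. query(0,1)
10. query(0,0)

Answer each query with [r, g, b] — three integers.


at x=1,y=1 over L1,L2:
+L1 (α=1/3) → [221/3, 38, 31]
+L2 (α=7/8) → [365/6, 493/8, 369/4]
= [61, 62, 92]

at x=1,y=2 over L1,L2,L3,L4:
+L1 (α=1/2) → [185/2, 66, 201/2]
+L2 (α=3/4) → [959/8, 267/2, 1503/8]
+L3 (α=5/7) → [4779/28, 892/7, 3763/28]
+L4 (α=1/3) → [4961/42, 2204/21, 6185/42]
→ [118, 105, 147]

at x=1,y=1 over L1,L2,L3,L4:
after L1 α=1/3: [221/3, 38, 31]
after L2 α=7/8: [365/6, 493/8, 369/4]
after L3 α=1/3: [743/9, 1457/12, 859/6]
after L4 α=2/5: [1181/15, 3089/20, 1667/10]
= [79, 154, 167]

query (0,1) [L1,L2,L3,L4,L5] — begin 0,0,0
+L1 (α=0) → [0, 0, 0]
+L2 (α=0) → [0, 0, 0]
+L3 (α=2/5) → [348/5, 272/5, 32]
+L4 (α=1/4) → [997/10, 703/10, 175/4]
+L5 (α=2/3) → [4417/30, 241/10, 263/12]
= [147, 24, 22]

at x=0,y=0 over L1,L2,L3,L4,L5:
+L1 (α=3/5) → [696/5, 186/5, 756/5]
+L2 (α=2/3) → [1346/15, 436/15, 806/15]
+L3 (α=1/7) → [531/5, 1142/35, 1937/35]
+L4 (α=2/3) → [457/5, 684/35, 13627/105]
+L5 (α=3/4) → [1961/10, 1851/35, 36307/420]
→ [196, 53, 86]


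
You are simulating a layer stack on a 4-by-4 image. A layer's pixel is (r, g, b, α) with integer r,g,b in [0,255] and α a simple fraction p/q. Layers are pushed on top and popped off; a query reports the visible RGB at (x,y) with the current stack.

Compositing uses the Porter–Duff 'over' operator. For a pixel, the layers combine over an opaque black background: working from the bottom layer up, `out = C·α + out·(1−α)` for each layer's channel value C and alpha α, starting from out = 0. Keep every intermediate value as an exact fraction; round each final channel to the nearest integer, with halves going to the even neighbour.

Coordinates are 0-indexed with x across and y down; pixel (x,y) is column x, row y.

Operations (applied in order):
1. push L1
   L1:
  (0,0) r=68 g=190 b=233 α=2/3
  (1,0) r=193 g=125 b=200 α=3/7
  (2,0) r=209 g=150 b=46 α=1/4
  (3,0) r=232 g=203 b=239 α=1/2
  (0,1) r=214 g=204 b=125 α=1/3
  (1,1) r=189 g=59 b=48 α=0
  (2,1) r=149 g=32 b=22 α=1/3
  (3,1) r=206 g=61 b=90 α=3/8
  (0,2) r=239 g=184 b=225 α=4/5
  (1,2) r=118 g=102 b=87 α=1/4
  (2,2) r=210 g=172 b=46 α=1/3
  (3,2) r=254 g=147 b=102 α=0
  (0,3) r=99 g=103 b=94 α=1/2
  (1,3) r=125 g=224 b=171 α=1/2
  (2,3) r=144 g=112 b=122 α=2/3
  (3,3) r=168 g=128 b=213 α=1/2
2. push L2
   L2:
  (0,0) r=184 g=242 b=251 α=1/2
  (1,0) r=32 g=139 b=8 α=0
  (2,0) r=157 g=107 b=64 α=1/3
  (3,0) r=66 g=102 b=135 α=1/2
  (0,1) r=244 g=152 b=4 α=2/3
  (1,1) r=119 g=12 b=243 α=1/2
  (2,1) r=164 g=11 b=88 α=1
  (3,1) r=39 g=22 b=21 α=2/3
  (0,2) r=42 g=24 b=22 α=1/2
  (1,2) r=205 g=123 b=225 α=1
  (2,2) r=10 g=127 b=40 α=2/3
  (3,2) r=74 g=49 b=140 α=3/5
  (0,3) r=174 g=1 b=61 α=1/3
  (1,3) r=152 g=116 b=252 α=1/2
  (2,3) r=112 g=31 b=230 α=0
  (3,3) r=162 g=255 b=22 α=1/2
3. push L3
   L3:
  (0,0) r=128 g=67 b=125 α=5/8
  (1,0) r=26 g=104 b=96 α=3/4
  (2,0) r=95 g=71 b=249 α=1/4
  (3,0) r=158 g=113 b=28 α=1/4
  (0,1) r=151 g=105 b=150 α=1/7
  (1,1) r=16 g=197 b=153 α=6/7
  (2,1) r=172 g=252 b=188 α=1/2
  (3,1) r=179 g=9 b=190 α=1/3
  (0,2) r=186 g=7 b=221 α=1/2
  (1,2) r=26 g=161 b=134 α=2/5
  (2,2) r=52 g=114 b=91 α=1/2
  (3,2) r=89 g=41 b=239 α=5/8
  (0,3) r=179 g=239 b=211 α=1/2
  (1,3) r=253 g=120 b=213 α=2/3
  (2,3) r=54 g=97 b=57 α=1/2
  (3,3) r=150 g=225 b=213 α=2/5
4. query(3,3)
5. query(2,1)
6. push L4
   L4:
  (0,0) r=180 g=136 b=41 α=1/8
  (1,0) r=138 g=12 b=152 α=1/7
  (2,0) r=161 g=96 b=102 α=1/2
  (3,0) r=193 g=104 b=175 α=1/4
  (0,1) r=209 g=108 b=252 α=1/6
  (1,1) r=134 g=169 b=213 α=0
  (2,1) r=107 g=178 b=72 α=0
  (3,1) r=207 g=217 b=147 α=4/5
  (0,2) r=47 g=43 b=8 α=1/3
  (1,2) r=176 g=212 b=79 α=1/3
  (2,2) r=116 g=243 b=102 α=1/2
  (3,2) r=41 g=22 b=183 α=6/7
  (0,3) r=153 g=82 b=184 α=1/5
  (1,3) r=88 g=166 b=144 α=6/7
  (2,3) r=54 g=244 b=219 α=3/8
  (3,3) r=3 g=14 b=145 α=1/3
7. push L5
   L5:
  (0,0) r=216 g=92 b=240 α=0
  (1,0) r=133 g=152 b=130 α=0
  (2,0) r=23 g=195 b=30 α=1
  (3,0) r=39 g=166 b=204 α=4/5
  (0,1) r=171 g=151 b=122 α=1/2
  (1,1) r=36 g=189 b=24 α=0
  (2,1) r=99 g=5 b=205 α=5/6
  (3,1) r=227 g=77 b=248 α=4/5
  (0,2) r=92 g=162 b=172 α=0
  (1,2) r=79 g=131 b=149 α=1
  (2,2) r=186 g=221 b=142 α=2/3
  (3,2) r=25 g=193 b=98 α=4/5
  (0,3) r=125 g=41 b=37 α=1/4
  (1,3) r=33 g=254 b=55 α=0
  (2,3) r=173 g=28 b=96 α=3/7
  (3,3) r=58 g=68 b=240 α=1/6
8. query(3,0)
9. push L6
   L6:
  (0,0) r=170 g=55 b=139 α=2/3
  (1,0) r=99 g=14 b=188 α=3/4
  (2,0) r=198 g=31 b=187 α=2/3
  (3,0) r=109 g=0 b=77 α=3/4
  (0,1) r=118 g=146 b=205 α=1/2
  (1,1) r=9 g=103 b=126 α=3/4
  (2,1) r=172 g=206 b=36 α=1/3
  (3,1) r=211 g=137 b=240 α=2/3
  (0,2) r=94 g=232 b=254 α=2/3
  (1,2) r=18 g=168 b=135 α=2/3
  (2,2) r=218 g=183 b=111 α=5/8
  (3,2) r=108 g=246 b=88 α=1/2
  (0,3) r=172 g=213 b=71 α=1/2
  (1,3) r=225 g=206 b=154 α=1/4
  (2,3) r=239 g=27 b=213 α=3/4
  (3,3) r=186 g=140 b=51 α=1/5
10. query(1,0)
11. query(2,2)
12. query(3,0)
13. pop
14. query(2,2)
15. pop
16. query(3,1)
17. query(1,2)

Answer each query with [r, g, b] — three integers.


query (3,3) [L1,L2,L3] — begin 0,0,0
+L1 (α=1/2) → [84, 64, 213/2]
+L2 (α=1/2) → [123, 319/2, 257/4]
+L3 (α=2/5) → [669/5, 1857/10, 495/4]
rounded: [134, 186, 124]

at x=2,y=1 over L1,L2,L3:
L1 α=1/3: [149/3, 32/3, 22/3]
L2 α=1: [164, 11, 88]
L3 α=1/2: [168, 263/2, 138]
rounded: [168, 132, 138]

query (3,0) [L1,L2,L3,L4,L5] — begin 0,0,0
+L1 (α=1/2) → [116, 203/2, 239/2]
+L2 (α=1/2) → [91, 407/4, 509/4]
+L3 (α=1/4) → [431/4, 1673/16, 1639/16]
+L4 (α=1/4) → [2065/16, 6683/64, 7717/64]
+L5 (α=4/5) → [4561/80, 49179/320, 59941/320]
= [57, 154, 187]

query (1,0) [L1,L2,L3,L4,L5,L6] — begin 0,0,0
after L1 α=3/7: [579/7, 375/7, 600/7]
after L2 α=0: [579/7, 375/7, 600/7]
after L3 α=3/4: [1125/28, 2559/28, 654/7]
after L4 α=1/7: [5307/98, 7845/98, 4988/49]
after L5 α=0: [5307/98, 7845/98, 4988/49]
after L6 α=3/4: [34413/392, 11961/392, 8156/49]
→ [88, 31, 166]

(2,2) stack=L1,L2,L3,L4,L5,L6; from [0,0,0]:
after L1 α=1/3: [70, 172/3, 46/3]
after L2 α=2/3: [30, 934/9, 286/9]
after L3 α=1/2: [41, 980/9, 1105/18]
after L4 α=1/2: [157/2, 3167/18, 2941/36]
after L5 α=2/3: [901/6, 11123/54, 13165/108]
after L6 α=5/8: [3081/16, 27593/144, 33145/288]
→ [193, 192, 115]

(3,0) stack=L1,L2,L3,L4,L5,L6; from [0,0,0]:
L1 α=1/2: [116, 203/2, 239/2]
L2 α=1/2: [91, 407/4, 509/4]
L3 α=1/4: [431/4, 1673/16, 1639/16]
L4 α=1/4: [2065/16, 6683/64, 7717/64]
L5 α=4/5: [4561/80, 49179/320, 59941/320]
L6 α=3/4: [30721/320, 49179/1280, 133861/1280]
= [96, 38, 105]

at x=2,y=2 over L1,L2,L3,L4,L5:
L1 α=1/3: [70, 172/3, 46/3]
L2 α=2/3: [30, 934/9, 286/9]
L3 α=1/2: [41, 980/9, 1105/18]
L4 α=1/2: [157/2, 3167/18, 2941/36]
L5 α=2/3: [901/6, 11123/54, 13165/108]
= [150, 206, 122]

query (3,1) [L1,L2,L3,L4] — begin 0,0,0
L1 α=3/8: [309/4, 183/8, 135/4]
L2 α=2/3: [207/4, 535/24, 101/4]
L3 α=1/3: [565/6, 643/36, 481/6]
L4 α=4/5: [5533/30, 31891/180, 4009/30]
→ [184, 177, 134]

at x=1,y=2 over L1,L2,L3,L4:
+L1 (α=1/4) → [59/2, 51/2, 87/4]
+L2 (α=1) → [205, 123, 225]
+L3 (α=2/5) → [667/5, 691/5, 943/5]
+L4 (α=1/3) → [738/5, 814/5, 2281/15]
→ [148, 163, 152]


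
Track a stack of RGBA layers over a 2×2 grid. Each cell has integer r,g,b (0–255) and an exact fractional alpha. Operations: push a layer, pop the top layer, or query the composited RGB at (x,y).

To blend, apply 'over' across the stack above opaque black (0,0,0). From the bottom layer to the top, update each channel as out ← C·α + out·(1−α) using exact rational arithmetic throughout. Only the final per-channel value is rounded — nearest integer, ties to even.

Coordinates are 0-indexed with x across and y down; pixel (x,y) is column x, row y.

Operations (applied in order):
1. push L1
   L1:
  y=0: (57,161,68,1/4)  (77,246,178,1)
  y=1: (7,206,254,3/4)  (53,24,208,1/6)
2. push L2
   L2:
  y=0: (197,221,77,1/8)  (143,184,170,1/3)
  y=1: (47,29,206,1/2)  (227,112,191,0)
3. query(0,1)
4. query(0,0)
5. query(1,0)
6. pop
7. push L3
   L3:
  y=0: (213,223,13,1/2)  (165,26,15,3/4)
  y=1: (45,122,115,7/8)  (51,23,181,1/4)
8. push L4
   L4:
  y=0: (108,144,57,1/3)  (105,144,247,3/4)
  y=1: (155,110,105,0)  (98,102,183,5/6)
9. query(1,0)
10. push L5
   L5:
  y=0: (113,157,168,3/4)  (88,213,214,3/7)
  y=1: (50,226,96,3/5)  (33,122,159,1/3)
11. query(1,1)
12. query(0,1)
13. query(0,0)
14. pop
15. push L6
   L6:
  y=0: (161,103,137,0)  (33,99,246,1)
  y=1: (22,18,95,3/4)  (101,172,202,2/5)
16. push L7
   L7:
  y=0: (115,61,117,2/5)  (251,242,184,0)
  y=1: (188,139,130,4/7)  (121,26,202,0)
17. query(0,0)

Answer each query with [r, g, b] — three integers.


(0,1) stack=L1,L2; from [0,0,0]:
+L1 (α=3/4) → [21/4, 309/2, 381/2]
+L2 (α=1/2) → [209/8, 367/4, 793/4]
rounded: [26, 92, 198]

(0,0) stack=L1,L2; from [0,0,0]:
after L1 α=1/4: [57/4, 161/4, 17]
after L2 α=1/8: [1187/32, 2011/32, 49/2]
→ [37, 63, 24]

at x=1,y=0 over L1,L2:
+L1 (α=1) → [77, 246, 178]
+L2 (α=1/3) → [99, 676/3, 526/3]
= [99, 225, 175]

(1,0) stack=L1,L3,L4; from [0,0,0]:
+L1 (α=1) → [77, 246, 178]
+L3 (α=3/4) → [143, 81, 223/4]
+L4 (α=3/4) → [229/2, 513/4, 3187/16]
→ [114, 128, 199]

at x=1,y=1 over L1,L3,L4,L5:
after L1 α=1/6: [53/6, 4, 104/3]
after L3 α=1/4: [155/8, 35/4, 285/4]
after L4 α=5/6: [4075/48, 2075/24, 1315/8]
after L5 α=1/3: [4867/72, 3539/36, 1951/12]
→ [68, 98, 163]

at x=0,y=1 over L1,L3,L4,L5:
after L1 α=3/4: [21/4, 309/2, 381/2]
after L3 α=7/8: [1281/32, 2017/16, 1991/16]
after L4 α=0: [1281/32, 2017/16, 1991/16]
after L5 α=3/5: [3681/80, 7441/40, 859/8]
rounded: [46, 186, 107]

(0,0) stack=L1,L3,L4,L5; from [0,0,0]:
+L1 (α=1/4) → [57/4, 161/4, 17]
+L3 (α=1/2) → [909/8, 1053/8, 15]
+L4 (α=1/3) → [447/4, 543/4, 29]
+L5 (α=3/4) → [1803/16, 2427/16, 533/4]
rounded: [113, 152, 133]

(0,0) stack=L1,L3,L4,L6,L7; from [0,0,0]:
after L1 α=1/4: [57/4, 161/4, 17]
after L3 α=1/2: [909/8, 1053/8, 15]
after L4 α=1/3: [447/4, 543/4, 29]
after L6 α=0: [447/4, 543/4, 29]
after L7 α=2/5: [2261/20, 2117/20, 321/5]
rounded: [113, 106, 64]


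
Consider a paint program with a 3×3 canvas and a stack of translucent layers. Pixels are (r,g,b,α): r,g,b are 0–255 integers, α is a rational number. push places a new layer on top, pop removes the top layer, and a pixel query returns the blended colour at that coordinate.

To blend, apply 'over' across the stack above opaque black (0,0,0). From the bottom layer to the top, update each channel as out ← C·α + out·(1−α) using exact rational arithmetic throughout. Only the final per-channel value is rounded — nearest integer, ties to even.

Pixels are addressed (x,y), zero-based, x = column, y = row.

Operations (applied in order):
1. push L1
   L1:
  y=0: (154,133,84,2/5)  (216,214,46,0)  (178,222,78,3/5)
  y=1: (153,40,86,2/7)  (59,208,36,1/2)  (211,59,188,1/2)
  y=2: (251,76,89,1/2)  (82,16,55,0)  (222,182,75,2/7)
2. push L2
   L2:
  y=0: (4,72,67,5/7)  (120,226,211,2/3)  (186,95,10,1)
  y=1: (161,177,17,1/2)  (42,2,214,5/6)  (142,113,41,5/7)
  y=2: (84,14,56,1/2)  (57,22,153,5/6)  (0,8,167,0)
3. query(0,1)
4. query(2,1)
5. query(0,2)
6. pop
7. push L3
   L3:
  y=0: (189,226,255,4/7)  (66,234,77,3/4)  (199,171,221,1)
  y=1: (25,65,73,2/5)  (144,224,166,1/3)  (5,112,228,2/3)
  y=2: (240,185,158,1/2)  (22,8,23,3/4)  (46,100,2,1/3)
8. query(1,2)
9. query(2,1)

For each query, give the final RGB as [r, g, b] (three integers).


(0,1) stack=L1,L2; from [0,0,0]:
+L1 (α=2/7) → [306/7, 80/7, 172/7]
+L2 (α=1/2) → [1433/14, 1319/14, 291/14]
→ [102, 94, 21]

at x=2,y=1 over L1,L2:
after L1 α=1/2: [211/2, 59/2, 94]
after L2 α=5/7: [921/7, 624/7, 393/7]
→ [132, 89, 56]

query (0,2) [L1,L2] — begin 0,0,0
L1 α=1/2: [251/2, 38, 89/2]
L2 α=1/2: [419/4, 26, 201/4]
→ [105, 26, 50]

query (1,2) [L1,L3] — begin 0,0,0
L1 α=0: [0, 0, 0]
L3 α=3/4: [33/2, 6, 69/4]
→ [16, 6, 17]

(2,1) stack=L1,L3; from [0,0,0]:
L1 α=1/2: [211/2, 59/2, 94]
L3 α=2/3: [77/2, 169/2, 550/3]
→ [38, 84, 183]


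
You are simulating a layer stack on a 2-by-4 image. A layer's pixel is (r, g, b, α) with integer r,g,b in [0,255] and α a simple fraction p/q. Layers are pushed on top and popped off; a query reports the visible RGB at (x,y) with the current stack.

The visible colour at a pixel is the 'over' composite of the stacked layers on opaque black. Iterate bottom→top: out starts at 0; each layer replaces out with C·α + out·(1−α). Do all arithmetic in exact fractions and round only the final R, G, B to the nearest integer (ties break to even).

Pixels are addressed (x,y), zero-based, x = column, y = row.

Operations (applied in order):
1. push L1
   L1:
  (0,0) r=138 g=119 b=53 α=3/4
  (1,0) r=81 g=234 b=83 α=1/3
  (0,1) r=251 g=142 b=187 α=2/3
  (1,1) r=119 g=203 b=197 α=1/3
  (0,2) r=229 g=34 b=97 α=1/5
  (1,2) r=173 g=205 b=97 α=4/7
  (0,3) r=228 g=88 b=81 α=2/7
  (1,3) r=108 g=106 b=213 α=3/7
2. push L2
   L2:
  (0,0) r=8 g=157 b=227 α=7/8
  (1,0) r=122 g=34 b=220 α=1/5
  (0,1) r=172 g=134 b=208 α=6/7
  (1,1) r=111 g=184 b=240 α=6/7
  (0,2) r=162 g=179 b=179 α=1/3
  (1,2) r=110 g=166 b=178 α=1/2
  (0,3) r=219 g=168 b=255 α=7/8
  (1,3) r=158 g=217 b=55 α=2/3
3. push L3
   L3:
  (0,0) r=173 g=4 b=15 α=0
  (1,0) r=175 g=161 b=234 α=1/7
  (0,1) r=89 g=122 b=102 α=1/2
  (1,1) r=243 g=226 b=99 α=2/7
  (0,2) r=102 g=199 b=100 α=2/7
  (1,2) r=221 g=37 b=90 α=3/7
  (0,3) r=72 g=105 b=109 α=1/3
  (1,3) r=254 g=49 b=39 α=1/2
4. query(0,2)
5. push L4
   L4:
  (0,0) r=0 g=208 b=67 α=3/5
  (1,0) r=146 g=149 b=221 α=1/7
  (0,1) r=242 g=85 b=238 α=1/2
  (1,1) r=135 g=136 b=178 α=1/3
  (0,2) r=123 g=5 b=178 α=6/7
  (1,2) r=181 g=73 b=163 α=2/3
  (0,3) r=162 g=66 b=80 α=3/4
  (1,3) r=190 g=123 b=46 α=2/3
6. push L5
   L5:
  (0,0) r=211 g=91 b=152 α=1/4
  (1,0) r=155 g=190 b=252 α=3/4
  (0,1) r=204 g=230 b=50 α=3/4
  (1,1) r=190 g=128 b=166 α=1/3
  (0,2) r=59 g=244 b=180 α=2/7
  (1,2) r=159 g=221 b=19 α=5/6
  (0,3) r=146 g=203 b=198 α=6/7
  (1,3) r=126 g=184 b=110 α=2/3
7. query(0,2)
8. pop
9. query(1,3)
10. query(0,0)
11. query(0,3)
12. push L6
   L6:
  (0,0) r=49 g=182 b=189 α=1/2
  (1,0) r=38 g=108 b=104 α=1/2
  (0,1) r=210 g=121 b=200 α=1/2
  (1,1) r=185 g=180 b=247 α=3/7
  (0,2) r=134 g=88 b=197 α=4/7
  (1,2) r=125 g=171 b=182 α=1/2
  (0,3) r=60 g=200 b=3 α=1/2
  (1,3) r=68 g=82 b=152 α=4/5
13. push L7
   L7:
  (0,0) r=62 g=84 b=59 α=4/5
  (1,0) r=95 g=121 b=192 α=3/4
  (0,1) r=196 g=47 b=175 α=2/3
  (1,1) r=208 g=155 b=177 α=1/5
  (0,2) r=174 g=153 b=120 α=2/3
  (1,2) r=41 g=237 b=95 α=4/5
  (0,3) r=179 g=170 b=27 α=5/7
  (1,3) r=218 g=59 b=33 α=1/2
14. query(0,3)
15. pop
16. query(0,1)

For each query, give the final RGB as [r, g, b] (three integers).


at x=0,y=2 over L1,L2,L3:
+L1 (α=1/5) → [229/5, 34/5, 97/5]
+L2 (α=1/3) → [1268/15, 321/5, 363/5]
+L3 (α=2/7) → [1880/21, 719/7, 563/7]
= [90, 103, 80]

(0,2) stack=L1,L2,L3,L4,L5; from [0,0,0]:
+L1 (α=1/5) → [229/5, 34/5, 97/5]
+L2 (α=1/3) → [1268/15, 321/5, 363/5]
+L3 (α=2/7) → [1880/21, 719/7, 563/7]
+L4 (α=6/7) → [17378/147, 929/49, 8039/49]
+L5 (α=2/7) → [104236/1029, 28557/343, 57835/343]
= [101, 83, 169]

(1,3) stack=L1,L2,L3,L4; from [0,0,0]:
+L1 (α=3/7) → [324/7, 318/7, 639/7]
+L2 (α=2/3) → [2536/21, 3356/21, 1409/21]
+L3 (α=1/2) → [3935/21, 4385/42, 1114/21]
+L4 (α=2/3) → [11915/63, 14717/126, 3046/63]
→ [189, 117, 48]

at x=0,y=0 over L1,L2,L3,L4:
L1 α=3/4: [207/2, 357/4, 159/4]
L2 α=7/8: [319/16, 4753/32, 6515/32]
L3 α=0: [319/16, 4753/32, 6515/32]
L4 α=3/5: [319/40, 14737/80, 9731/80]
rounded: [8, 184, 122]

at x=0,y=3 over L1,L2,L3,L4:
+L1 (α=2/7) → [456/7, 176/7, 162/7]
+L2 (α=7/8) → [11187/56, 1051/7, 12657/56]
+L3 (α=1/3) → [4401/28, 2837/21, 15709/84]
+L4 (α=3/4) → [18009/112, 6995/84, 35869/336]
rounded: [161, 83, 107]

query (0,3) [L1,L2,L3,L4,L6,L7] — begin 0,0,0
+L1 (α=2/7) → [456/7, 176/7, 162/7]
+L2 (α=7/8) → [11187/56, 1051/7, 12657/56]
+L3 (α=1/3) → [4401/28, 2837/21, 15709/84]
+L4 (α=3/4) → [18009/112, 6995/84, 35869/336]
+L6 (α=1/2) → [24729/224, 23795/168, 36877/672]
+L7 (α=5/7) → [124969/784, 95195/588, 82237/2352]
→ [159, 162, 35]

query (0,1) [L1,L2,L3,L4,L6] — begin 0,0,0
+L1 (α=2/3) → [502/3, 284/3, 374/3]
+L2 (α=6/7) → [514/3, 2696/21, 4118/21]
+L3 (α=1/2) → [781/6, 2629/21, 3130/21]
+L4 (α=1/2) → [2233/12, 2207/21, 4064/21]
+L6 (α=1/2) → [4753/24, 2374/21, 4132/21]
rounded: [198, 113, 197]


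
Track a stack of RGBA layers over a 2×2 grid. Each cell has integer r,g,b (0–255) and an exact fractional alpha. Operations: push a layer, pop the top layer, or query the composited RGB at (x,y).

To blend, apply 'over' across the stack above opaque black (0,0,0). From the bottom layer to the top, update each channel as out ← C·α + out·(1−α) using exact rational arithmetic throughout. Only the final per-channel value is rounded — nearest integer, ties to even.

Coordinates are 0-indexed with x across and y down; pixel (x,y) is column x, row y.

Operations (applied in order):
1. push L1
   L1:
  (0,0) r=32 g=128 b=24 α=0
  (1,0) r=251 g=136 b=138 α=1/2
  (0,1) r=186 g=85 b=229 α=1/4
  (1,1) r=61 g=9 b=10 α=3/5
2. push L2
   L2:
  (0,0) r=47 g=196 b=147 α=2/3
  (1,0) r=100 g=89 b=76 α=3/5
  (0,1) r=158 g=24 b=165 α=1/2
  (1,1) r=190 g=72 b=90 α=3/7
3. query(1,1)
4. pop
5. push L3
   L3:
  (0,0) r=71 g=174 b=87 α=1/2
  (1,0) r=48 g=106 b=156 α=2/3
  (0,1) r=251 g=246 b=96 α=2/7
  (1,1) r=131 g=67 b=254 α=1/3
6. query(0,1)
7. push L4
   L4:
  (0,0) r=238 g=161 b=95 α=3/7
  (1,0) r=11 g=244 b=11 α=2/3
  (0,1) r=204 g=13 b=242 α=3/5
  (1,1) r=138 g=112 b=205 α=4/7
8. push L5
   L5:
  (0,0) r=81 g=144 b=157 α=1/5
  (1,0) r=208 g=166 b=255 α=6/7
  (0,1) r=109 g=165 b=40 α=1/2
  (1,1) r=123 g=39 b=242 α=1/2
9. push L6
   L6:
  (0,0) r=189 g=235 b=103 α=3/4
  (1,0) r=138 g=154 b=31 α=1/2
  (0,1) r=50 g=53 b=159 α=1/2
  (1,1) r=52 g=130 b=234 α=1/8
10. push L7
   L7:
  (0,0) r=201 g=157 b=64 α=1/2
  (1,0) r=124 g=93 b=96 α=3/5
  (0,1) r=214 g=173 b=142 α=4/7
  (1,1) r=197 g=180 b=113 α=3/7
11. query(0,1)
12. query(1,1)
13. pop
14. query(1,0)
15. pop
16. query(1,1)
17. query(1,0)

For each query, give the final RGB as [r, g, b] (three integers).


at x=1,y=1 over L1,L2:
after L1 α=3/5: [183/5, 27/5, 6]
after L2 α=3/7: [3582/35, 1188/35, 42]
→ [102, 34, 42]

at x=0,y=1 over L1,L3:
L1 α=1/4: [93/2, 85/4, 229/4]
L3 α=2/7: [1469/14, 2393/28, 1913/28]
→ [105, 85, 68]

at x=0,y=1 over L1,L3,L4,L5,L6,L7:
after L1 α=1/4: [93/2, 85/4, 229/4]
after L3 α=2/7: [1469/14, 2393/28, 1913/28]
after L4 α=3/5: [5753/35, 2939/70, 12077/70]
after L5 α=1/2: [4784/35, 14489/140, 14877/140]
after L6 α=1/2: [3267/35, 21909/280, 37137/280]
after L7 α=4/7: [39761/245, 259487/1960, 270451/1960]
rounded: [162, 132, 138]

(1,1) stack=L1,L3,L4,L5,L6,L7; from [0,0,0]:
+L1 (α=3/5) → [183/5, 27/5, 6]
+L3 (α=1/3) → [1021/15, 389/15, 266/3]
+L4 (α=4/7) → [3781/35, 2629/35, 1086/7]
+L5 (α=1/2) → [4043/35, 1997/35, 1390/7]
+L6 (α=1/8) → [4303/40, 2647/40, 203]
+L7 (α=3/7) → [1459/10, 8047/70, 1151/7]
rounded: [146, 115, 164]

query (1,0) [L1,L3,L4,L5,L6] — begin 0,0,0
after L1 α=1/2: [251/2, 68, 69]
after L3 α=2/3: [443/6, 280/3, 127]
after L4 α=2/3: [575/18, 1744/9, 149/3]
after L5 α=6/7: [23039/126, 10708/63, 677/3]
after L6 α=1/2: [40427/252, 10205/63, 385/3]
rounded: [160, 162, 128]

query (1,1) [L1,L3,L4,L5] — begin 0,0,0
+L1 (α=3/5) → [183/5, 27/5, 6]
+L3 (α=1/3) → [1021/15, 389/15, 266/3]
+L4 (α=4/7) → [3781/35, 2629/35, 1086/7]
+L5 (α=1/2) → [4043/35, 1997/35, 1390/7]
→ [116, 57, 199]

query (1,0) [L1,L3,L4,L5] — begin 0,0,0
after L1 α=1/2: [251/2, 68, 69]
after L3 α=2/3: [443/6, 280/3, 127]
after L4 α=2/3: [575/18, 1744/9, 149/3]
after L5 α=6/7: [23039/126, 10708/63, 677/3]
= [183, 170, 226]


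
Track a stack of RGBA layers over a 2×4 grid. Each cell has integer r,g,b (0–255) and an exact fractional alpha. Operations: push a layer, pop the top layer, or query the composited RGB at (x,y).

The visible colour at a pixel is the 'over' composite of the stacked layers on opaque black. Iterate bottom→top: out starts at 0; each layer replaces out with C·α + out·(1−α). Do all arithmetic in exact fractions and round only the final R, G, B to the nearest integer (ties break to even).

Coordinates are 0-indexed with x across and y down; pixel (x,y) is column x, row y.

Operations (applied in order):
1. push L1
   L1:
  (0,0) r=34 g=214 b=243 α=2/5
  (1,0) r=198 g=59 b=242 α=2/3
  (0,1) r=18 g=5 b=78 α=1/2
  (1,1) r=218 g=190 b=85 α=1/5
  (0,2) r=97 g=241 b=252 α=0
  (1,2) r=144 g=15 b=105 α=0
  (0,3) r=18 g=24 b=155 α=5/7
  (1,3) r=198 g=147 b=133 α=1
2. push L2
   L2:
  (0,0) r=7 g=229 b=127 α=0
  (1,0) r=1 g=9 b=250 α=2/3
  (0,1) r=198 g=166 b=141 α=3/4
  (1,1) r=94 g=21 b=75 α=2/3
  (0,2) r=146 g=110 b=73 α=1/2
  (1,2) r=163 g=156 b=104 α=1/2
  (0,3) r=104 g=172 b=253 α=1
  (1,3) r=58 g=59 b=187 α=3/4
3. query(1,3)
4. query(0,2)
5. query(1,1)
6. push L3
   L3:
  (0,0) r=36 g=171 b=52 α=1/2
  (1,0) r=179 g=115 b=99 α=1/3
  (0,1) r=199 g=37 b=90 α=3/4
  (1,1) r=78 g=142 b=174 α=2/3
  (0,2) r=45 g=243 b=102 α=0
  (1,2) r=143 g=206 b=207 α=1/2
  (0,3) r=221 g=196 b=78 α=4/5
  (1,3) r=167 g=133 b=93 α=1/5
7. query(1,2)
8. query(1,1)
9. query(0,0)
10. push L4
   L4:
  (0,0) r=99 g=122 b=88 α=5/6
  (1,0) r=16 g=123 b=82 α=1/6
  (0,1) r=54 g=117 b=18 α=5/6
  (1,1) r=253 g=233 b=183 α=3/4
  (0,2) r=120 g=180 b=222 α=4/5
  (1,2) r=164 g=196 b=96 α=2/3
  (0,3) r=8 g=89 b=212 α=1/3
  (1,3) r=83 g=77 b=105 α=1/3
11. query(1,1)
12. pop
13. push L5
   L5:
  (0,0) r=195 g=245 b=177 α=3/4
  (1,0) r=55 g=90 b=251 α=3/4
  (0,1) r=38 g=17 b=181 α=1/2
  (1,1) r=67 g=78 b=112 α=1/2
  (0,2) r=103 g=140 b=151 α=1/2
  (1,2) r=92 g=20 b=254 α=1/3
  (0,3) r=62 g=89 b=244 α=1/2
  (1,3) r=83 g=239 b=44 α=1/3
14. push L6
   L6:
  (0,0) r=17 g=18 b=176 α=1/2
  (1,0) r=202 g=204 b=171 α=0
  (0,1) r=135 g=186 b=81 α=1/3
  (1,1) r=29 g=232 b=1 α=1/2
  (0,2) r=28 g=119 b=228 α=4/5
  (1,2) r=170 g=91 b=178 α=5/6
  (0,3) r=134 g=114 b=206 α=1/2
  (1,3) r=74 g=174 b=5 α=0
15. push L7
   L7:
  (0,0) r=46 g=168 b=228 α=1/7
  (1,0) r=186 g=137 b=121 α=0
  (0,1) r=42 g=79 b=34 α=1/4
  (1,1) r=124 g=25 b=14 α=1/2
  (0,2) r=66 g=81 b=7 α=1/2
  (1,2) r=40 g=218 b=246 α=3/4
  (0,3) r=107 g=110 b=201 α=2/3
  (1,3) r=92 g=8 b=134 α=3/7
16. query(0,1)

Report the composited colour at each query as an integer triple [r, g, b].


at x=1,y=3 over L1,L2:
L1 α=1: [198, 147, 133]
L2 α=3/4: [93, 81, 347/2]
rounded: [93, 81, 174]

at x=0,y=2 over L1,L2:
L1 α=0: [0, 0, 0]
L2 α=1/2: [73, 55, 73/2]
rounded: [73, 55, 36]

(1,1) stack=L1,L2; from [0,0,0]:
+L1 (α=1/5) → [218/5, 38, 17]
+L2 (α=2/3) → [386/5, 80/3, 167/3]
rounded: [77, 27, 56]

(1,2) stack=L1,L2,L3; from [0,0,0]:
+L1 (α=0) → [0, 0, 0]
+L2 (α=1/2) → [163/2, 78, 52]
+L3 (α=1/2) → [449/4, 142, 259/2]
→ [112, 142, 130]

query (1,1) [L1,L2,L3] — begin 0,0,0
+L1 (α=1/5) → [218/5, 38, 17]
+L2 (α=2/3) → [386/5, 80/3, 167/3]
+L3 (α=2/3) → [1166/15, 932/9, 1211/9]
rounded: [78, 104, 135]

(0,0) stack=L1,L2,L3; from [0,0,0]:
L1 α=2/5: [68/5, 428/5, 486/5]
L2 α=0: [68/5, 428/5, 486/5]
L3 α=1/2: [124/5, 1283/10, 373/5]
→ [25, 128, 75]

at x=1,y=1 over L1,L2,L3,L4:
after L1 α=1/5: [218/5, 38, 17]
after L2 α=2/3: [386/5, 80/3, 167/3]
after L3 α=2/3: [1166/15, 932/9, 1211/9]
after L4 α=3/4: [12551/60, 7223/36, 1538/9]
= [209, 201, 171]

at x=0,y=1 over L1,L2,L3,L5,L6,L7:
after L1 α=1/2: [9, 5/2, 39]
after L2 α=3/4: [603/4, 1001/8, 231/2]
after L3 α=3/4: [2991/16, 1889/32, 771/8]
after L5 α=1/2: [3599/32, 2433/64, 2219/16]
after L6 α=1/3: [5759/48, 2795/32, 2867/24]
after L7 α=1/4: [6431/64, 10913/128, 3139/32]
→ [100, 85, 98]


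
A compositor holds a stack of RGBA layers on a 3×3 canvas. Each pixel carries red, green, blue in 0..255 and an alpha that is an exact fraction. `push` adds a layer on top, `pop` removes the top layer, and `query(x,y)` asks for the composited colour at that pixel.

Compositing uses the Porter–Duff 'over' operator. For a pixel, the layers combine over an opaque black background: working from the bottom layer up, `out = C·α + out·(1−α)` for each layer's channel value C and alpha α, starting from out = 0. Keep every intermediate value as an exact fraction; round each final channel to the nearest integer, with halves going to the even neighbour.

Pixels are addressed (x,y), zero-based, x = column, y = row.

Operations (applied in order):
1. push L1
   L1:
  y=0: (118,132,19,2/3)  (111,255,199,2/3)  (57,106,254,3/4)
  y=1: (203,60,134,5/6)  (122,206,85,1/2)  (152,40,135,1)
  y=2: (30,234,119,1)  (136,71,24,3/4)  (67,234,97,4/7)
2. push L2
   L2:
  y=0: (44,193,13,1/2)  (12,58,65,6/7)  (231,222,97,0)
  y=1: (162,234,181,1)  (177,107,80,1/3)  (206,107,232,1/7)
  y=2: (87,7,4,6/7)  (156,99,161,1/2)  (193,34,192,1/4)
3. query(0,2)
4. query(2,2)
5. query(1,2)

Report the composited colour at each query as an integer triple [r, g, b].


(0,2) stack=L1,L2; from [0,0,0]:
L1 α=1: [30, 234, 119]
L2 α=6/7: [552/7, 276/7, 143/7]
= [79, 39, 20]

(2,2) stack=L1,L2; from [0,0,0]:
+L1 (α=4/7) → [268/7, 936/7, 388/7]
+L2 (α=1/4) → [2155/28, 1523/14, 627/7]
= [77, 109, 90]

at x=1,y=2 over L1,L2:
after L1 α=3/4: [102, 213/4, 18]
after L2 α=1/2: [129, 609/8, 179/2]
→ [129, 76, 90]


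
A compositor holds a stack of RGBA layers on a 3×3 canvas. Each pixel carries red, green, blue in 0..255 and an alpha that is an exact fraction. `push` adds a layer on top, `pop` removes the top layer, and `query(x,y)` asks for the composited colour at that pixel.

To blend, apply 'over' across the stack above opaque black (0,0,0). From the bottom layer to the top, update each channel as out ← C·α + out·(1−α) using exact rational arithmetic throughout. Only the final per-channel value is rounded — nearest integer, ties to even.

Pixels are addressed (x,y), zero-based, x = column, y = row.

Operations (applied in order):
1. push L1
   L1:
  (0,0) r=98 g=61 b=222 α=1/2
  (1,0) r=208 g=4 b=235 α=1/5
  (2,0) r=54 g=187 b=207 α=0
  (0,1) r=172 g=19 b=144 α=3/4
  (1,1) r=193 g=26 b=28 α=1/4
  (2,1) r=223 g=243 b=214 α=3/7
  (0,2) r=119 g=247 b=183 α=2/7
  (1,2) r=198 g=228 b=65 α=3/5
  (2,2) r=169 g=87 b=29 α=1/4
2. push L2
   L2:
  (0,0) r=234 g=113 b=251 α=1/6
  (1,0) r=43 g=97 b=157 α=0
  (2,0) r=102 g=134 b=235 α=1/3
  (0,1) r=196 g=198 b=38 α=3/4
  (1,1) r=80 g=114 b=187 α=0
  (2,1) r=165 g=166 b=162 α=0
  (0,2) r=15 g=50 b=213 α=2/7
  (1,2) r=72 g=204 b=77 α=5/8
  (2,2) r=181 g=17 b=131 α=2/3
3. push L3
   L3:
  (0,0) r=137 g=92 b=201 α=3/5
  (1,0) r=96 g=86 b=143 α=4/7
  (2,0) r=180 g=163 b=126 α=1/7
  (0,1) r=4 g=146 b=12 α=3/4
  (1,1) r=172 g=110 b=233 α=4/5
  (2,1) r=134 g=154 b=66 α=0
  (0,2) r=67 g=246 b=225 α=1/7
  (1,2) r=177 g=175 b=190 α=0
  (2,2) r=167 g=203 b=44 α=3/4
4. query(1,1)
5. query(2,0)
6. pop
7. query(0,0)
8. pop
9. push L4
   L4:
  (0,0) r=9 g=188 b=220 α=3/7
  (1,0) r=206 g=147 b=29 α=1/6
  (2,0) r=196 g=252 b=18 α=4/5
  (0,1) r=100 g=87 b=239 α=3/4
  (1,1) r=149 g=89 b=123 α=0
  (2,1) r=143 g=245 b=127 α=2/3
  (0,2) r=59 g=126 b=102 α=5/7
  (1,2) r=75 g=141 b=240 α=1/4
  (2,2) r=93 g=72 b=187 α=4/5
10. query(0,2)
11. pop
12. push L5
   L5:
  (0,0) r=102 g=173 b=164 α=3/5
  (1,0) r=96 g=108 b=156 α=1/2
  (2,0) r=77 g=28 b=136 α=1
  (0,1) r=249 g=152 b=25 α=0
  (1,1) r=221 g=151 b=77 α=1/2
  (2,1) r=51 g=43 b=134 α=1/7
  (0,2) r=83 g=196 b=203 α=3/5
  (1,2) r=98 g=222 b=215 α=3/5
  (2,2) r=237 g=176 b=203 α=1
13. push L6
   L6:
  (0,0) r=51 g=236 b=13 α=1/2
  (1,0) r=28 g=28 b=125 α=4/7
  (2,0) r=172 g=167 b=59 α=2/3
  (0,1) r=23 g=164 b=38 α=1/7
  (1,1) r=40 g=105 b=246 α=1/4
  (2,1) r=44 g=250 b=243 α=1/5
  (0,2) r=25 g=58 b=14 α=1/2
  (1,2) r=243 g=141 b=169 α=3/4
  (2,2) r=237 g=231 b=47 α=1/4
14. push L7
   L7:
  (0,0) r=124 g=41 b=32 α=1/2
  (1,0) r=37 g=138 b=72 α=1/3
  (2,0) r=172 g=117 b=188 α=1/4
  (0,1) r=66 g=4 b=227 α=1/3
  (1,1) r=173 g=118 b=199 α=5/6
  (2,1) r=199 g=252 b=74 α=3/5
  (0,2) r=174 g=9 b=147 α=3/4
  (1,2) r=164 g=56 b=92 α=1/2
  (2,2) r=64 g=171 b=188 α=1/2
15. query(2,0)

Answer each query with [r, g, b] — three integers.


(1,1) stack=L1,L2,L3; from [0,0,0]:
+L1 (α=1/4) → [193/4, 13/2, 7]
+L2 (α=0) → [193/4, 13/2, 7]
+L3 (α=4/5) → [589/4, 893/10, 939/5]
= [147, 89, 188]

query (2,0) [L1,L2,L3] — begin 0,0,0
+L1 (α=0) → [0, 0, 0]
+L2 (α=1/3) → [34, 134/3, 235/3]
+L3 (α=1/7) → [384/7, 431/7, 596/7]
→ [55, 62, 85]

query (0,0) [L1,L2] — begin 0,0,0
L1 α=1/2: [49, 61/2, 111]
L2 α=1/6: [479/6, 177/4, 403/3]
rounded: [80, 44, 134]

(0,2) stack=L1,L4; from [0,0,0]:
L1 α=2/7: [34, 494/7, 366/7]
L4 α=5/7: [363/7, 5398/49, 4302/49]
rounded: [52, 110, 88]

at x=2,y=0 over L1,L5,L6,L7:
+L1 (α=0) → [0, 0, 0]
+L5 (α=1) → [77, 28, 136]
+L6 (α=2/3) → [421/3, 362/3, 254/3]
+L7 (α=1/4) → [593/4, 479/4, 221/2]
→ [148, 120, 110]
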